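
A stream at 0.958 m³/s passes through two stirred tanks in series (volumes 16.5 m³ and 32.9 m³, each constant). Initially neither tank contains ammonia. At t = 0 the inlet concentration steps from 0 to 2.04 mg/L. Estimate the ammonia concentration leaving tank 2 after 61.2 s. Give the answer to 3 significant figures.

1.41 mg/L

Time constants: τᵢ = Vᵢ/Q for each well-mixed tank.
τ₁ = 16.5/0.958 = 17.223 s; τ₂ = 32.9/0.958 = 34.342 s.
Tank 1: C₁ = C_in(1 − e^(−t/τ₁)). Tank 2 (τ₁ ≠ τ₂): C₂ = C_in[1 − (τ₁ e^(−t/τ₁) − τ₂ e^(−t/τ₂))/(τ₁ − τ₂)].
At t = 61.2: e^(−t/τ₁) = 0.028630, e^(−t/τ₂) = 0.16829.
C₂ = 2.04·[1 − (17.223·0.028630 − 34.342·0.16829)/(-17.119)] = 2.04·0.69119 = 1.4100 mg/L.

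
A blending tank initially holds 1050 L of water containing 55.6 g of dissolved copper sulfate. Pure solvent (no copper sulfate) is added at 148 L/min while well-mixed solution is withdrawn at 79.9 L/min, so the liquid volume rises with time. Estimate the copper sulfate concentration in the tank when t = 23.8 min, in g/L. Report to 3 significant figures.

0.00696 g/L

Let m(t) be the amount of copper sulfate. Volume: V(t) = V₀ + (Q_in − Q_out) t = 1050 + 68.100 t; V(23.8) = 2670.8 L.
Species balance (pure solvent in): dm/dt = −Q_out · m/V(t).
dm/m = −Q_out dt/(V₀ + 68.100 t); integrating gives ln(m/m₀) = −(Q_out/(Q_in−Q_out)) ln(V/V₀).
m = m₀ (V₀/V)^(Q_out/(Q_in−Q_out)) = 55.6 × (1050/2670.8)^(1.1733) = 18.594 g.
C = m/V = 18.594/2670.8 = 0.0069620 g/L.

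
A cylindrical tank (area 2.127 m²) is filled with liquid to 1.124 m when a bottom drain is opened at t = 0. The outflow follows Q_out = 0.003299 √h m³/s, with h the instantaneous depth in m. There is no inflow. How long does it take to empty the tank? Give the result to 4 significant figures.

With no inflow, A dh/dt = −0.003299 √h.
∫ h^(−1/2) dh = −(0.003299/A) ∫ dt, giving 2√h = 2√h₀ − (0.003299/A) t.
Set h = 0: 2√h₀ = (0.003299/A) t_empty ⇒ t_empty = 2A√h₀/0.003299.
t_empty = 2·2.127·√1.124/0.003299 = 4.25400·1.06019/0.003299 = 1367.09 s.

1367 s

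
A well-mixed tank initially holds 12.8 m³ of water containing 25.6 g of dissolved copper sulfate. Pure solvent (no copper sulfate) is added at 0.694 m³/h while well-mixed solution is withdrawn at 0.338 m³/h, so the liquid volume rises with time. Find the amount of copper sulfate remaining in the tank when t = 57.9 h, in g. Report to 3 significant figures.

Total volume: dV/dt = Q_in − Q_out = 0.35600 m³/h, so V(t) = 12.8 + 0.35600 t and V(57.9) = 33.412 m³.
Species balance (pure solvent in): dm/dt = −Q_out · m/V(t).
dm/m = −Q_out dt/(V₀ + 0.35600 t); integrating gives ln(m/m₀) = −(Q_out/(Q_in−Q_out)) ln(V/V₀).
m = m₀ (V₀/V)^(Q_out/(Q_in−Q_out)) = 25.6 × (12.8/33.412)^(0.94944) = 10.295 g.

10.3 g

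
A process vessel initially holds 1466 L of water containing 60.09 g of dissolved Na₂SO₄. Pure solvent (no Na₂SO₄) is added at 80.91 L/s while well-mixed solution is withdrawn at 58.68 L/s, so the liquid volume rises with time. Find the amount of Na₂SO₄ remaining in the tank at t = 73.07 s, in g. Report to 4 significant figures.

8.392 g

Let m(t) be the amount of Na₂SO₄. Volume: V(t) = V₀ + (Q_in − Q_out) t = 1466 + 22.2300 t; V(73.07) = 3090.35 L.
Species balance (pure solvent in): dm/dt = −Q_out · m/V(t).
dm/m = −Q_out dt/(V₀ + 22.2300 t); integrating gives ln(m/m₀) = −(Q_out/(Q_in−Q_out)) ln(V/V₀).
m = m₀ (V₀/V)^(Q_out/(Q_in−Q_out)) = 60.09 × (1466/3090.35)^(2.63968) = 8.39232 g.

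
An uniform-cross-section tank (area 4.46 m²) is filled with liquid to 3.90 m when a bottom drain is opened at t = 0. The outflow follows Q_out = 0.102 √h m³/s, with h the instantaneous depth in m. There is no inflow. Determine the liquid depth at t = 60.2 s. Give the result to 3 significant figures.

A dh/dt = −Q_out = −0.102 √h.
∫ h^(−1/2) dh = −(0.102/A) ∫ dt, giving 2√h = 2√h₀ − (0.102/A) t.
√h = √3.90 − 0.102·60.2/(2·4.46) = 1.9748 − 0.68839 = 1.2865.
h = 1.2865² = 1.6550 m.

1.65 m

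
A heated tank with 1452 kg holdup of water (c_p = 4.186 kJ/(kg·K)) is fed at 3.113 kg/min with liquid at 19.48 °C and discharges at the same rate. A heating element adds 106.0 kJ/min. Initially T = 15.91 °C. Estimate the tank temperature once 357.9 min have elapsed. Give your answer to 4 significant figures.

22.18 °C

Unsteady energy balance on the tank contents: M c_p dT/dt = ṁ c_p (T_in − T) + 106.0.
Rearrange: dT/dt = (T_ss − T)/τ with τ = M/ṁ = 466.431 min and T_ss = T_in + Q̇/(ṁ c_p) = 27.6144 °C.
This is linear first-order; T(t) = T_ss + (T₀ − T_ss) e^(−t/τ).
T(357.9) = 27.6144 + (-11.7044)·e^(−357.9/466.431) = 27.6144 + (-11.7044)·0.464258 = 22.1806 °C.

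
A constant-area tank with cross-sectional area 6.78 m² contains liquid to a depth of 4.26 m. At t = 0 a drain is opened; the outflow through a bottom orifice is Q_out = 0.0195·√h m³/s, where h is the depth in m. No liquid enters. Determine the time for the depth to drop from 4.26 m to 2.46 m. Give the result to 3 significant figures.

345 s

Accumulation of liquid (constant cross-section A): A dh/dt = −0.0195 √h.
This is separable: 2 d(√h)/dt = −0.0195/A, so √h = √h₀ − (0.0195/(2A)) t.
t = 2A(√h₀ − √h)/0.0195 = 2·6.78·(√4.26 − √2.46)/0.0195
  = 13.560 × (2.0640 − 1.5684) / 0.0195 = 344.59 s.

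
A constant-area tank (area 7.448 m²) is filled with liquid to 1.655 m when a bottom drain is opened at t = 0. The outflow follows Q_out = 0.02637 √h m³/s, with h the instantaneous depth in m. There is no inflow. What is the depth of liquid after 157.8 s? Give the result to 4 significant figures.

1.014 m

With no inflow, A dh/dt = −0.02637 √h.
This is separable: 2 d(√h)/dt = −0.02637/A, so √h = √h₀ − (0.02637/(2A)) t.
√h = √1.655 − 0.02637·157.8/(2·7.448) = 1.28647 − 0.279349 = 1.00712.
h = 1.00712² = 1.01429 m.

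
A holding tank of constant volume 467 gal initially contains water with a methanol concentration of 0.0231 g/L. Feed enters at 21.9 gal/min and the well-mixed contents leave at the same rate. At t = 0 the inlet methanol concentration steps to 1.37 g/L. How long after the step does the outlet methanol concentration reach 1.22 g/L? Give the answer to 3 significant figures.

Species balance on the tank: V dC/dt = Q(C_in − C), so τ = V/Q = 21.324 min.
C(t) = C_in + (C₀ − C_in) e^(−t/τ). Set C = 1.22 and solve for t:
e^(−t/τ) = (C − C_in)/(C₀ − C_in) = (1.22 − 1.37)/(0.0231 − 1.37) = 0.11137
t = −τ ln(…) = 21.324 × 2.1949 = 46.805 min.

46.8 min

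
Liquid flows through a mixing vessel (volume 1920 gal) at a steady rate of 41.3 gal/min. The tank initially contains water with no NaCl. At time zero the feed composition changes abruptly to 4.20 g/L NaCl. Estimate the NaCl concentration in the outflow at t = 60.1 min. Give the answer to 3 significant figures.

3.05 g/L

Transient balance on the dissolved component: V dC/dt = Q(C_in − C).
Time constant τ = V/Q = 1920/41.3 = 46.489 min.
Integrating: C(t) = C_in + (C₀ − C_in) e^(−t/τ).
C(60.1) = 4.20 + (0 − 4.20)·e^(−60.1/46.489) = 4.20 + (-4.2000)·0.27451 = 3.0471 g/L.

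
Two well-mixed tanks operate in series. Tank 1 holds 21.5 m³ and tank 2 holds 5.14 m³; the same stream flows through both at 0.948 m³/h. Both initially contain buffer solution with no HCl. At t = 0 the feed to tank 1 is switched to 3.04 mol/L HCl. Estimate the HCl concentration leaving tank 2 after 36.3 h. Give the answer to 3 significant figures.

2.24 mol/L

Each tank obeys Vᵢ dCᵢ/dt = Q(Cᵢ₋₁ − Cᵢ), so τᵢ = Vᵢ/Q.
τ₁ = 21.5/0.948 = 22.679 h; τ₂ = 5.14/0.948 = 5.4219 h.
Solving the cascade with C₁(0)=C₂(0)=0 gives C₂(t) = C_in[1 − (τ₁ e^(−t/τ₁) − τ₂ e^(−t/τ₂))/(τ₁ − τ₂)].
At t = 36.3: e^(−t/τ₁) = 0.20178, e^(−t/τ₂) = 0.0012371.
C₂ = 3.04·[1 − (22.679·0.20178 − 5.4219·0.0012371)/(17.257)] = 3.04·0.73521 = 2.2350 mol/L.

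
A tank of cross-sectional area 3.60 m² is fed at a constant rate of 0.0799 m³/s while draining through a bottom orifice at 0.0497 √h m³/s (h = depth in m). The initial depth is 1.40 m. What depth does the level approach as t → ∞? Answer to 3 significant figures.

Accumulation of liquid (constant cross-section A): A dh/dt = Q_in − 0.0497 √h. At steady state dh/dt = 0:
Q_in = 0.0497 √h_ss ⇒ √h_ss = 0.0799/0.0497 = 1.6076.
h_ss = 1.6076² = 2.5845 m. (Since h₀ = 1.40 m < h_ss, the level will rise toward this value.)

2.58 m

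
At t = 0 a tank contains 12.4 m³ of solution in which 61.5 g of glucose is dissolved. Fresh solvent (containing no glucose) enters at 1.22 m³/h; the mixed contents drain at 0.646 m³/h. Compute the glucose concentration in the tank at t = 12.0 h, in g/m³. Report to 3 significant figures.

Total volume: dV/dt = Q_in − Q_out = 0.57400 m³/h, so V(t) = 12.4 + 0.57400 t and V(12.0) = 19.288 m³.
Species balance (pure solvent in): dm/dt = −Q_out · m/V(t).
dm/m = −Q_out dt/(V₀ + 0.57400 t); integrating gives ln(m/m₀) = −(Q_out/(Q_in−Q_out)) ln(V/V₀).
m = m₀ (V₀/V)^(Q_out/(Q_in−Q_out)) = 61.5 × (12.4/19.288)^(1.1254) = 37.406 g.
C = m/V = 37.406/19.288 = 1.9393 g/m³.

1.94 g/m³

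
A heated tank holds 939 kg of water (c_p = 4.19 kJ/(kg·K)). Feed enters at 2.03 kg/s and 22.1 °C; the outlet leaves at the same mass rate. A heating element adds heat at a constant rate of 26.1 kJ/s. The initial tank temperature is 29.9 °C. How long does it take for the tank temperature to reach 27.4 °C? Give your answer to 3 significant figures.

348 s

Heat balance on the well-mixed liquid: M c_p dT/dt = ṁ c_p (T_in − T) + 26.1.
τ = M/ṁ = 462.56 s; T_ss = T_in + Q̇/(ṁ c_p) = 25.169 °C.
T(t) = T_ss + (T₀ − T_ss) e^(−t/τ). Set T = 27.4:
e^(−t/τ) = (27.4 − 25.169)/(29.9 − 25.169) = 0.47162
t = −462.56 · ln(0.47162) = 347.65 s.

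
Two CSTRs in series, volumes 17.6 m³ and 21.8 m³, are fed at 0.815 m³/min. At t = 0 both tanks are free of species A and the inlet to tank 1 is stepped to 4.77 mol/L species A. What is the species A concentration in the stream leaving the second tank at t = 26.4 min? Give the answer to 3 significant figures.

1.43 mol/L

Each tank obeys Vᵢ dCᵢ/dt = Q(Cᵢ₋₁ − Cᵢ), so τᵢ = Vᵢ/Q.
τ₁ = 17.6/0.815 = 21.595 min; τ₂ = 21.8/0.815 = 26.748 min.
Tank 1: C₁ = C_in(1 − e^(−t/τ₁)). Tank 2 (τ₁ ≠ τ₂): C₂ = C_in[1 − (τ₁ e^(−t/τ₁) − τ₂ e^(−t/τ₂))/(τ₁ − τ₂)].
At t = 26.4: e^(−t/τ₁) = 0.29449, e^(−t/τ₂) = 0.37270.
C₂ = 4.77·[1 − (21.595·0.29449 − 26.748·0.37270)/(-5.1534)] = 4.77·0.29956 = 1.4289 mol/L.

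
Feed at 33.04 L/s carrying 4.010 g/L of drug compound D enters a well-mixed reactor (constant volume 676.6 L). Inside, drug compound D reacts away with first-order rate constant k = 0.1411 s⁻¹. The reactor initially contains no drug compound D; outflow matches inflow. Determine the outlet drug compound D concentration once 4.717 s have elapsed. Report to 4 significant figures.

V dC/dt = Q(C_in − C) − k V C.
This is linear with rate a = Q/V + k = 0.189932 s⁻¹.
C_ss = Q C_in/(Q + kV) = 1.03099 g/L; C(t) = C_ss + (C₀ − C_ss) e^(−a t).
C(4.717) = 1.03099 + (-1.03099)·e^(−0.189932·4.717) = 1.03099 + (-1.03099)·0.408235 = 0.610102 g/L.

0.6101 g/L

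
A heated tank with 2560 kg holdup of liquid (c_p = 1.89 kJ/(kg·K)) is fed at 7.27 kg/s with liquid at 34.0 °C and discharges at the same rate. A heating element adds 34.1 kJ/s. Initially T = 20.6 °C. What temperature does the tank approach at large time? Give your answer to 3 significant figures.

Energy balance: M c_p dT/dt = ṁ c_p (T_in − T) + 34.1.
At steady state dT/dt = 0 ⇒ T_ss = T_in + Q̇/(ṁ c_p) = 34.0 + 34.1/(7.27·1.89) = 36.482 °C.

36.5 °C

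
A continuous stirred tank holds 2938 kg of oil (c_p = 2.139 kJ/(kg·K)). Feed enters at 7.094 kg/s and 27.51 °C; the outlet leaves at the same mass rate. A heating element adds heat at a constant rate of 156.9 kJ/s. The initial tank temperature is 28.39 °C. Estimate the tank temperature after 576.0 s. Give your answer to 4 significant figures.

Energy balance: M c_p dT/dt = ṁ c_p (T_in − T) + 156.9.
Rearrange: dT/dt = (T_ss − T)/τ with τ = M/ṁ = 414.153 s and T_ss = T_in + Q̇/(ṁ c_p) = 37.8500 °C.
Solution: T(t) = T_ss + (T₀ − T_ss) e^(−t/τ).
T(576.0) = 37.8500 + (-9.46001)·e^(−576.0/414.153) = 37.8500 + (-9.46001)·0.248878 = 35.4956 °C.

35.50 °C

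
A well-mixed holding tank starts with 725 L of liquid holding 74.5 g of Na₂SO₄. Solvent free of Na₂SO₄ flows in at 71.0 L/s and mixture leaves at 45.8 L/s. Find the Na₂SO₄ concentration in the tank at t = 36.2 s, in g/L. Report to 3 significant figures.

0.0104 g/L

Let m(t) be the amount of Na₂SO₄. Volume: V(t) = V₀ + (Q_in − Q_out) t = 725 + 25.200 t; V(36.2) = 1637.2 L.
Solute balance: dm/dt = 0 − Q_out C = −Q_out m/V(t).
dm/m = −Q_out dt/(V₀ + 25.200 t); integrating gives ln(m/m₀) = −(Q_out/(Q_in−Q_out)) ln(V/V₀).
m = m₀ (V₀/V)^(Q_out/(Q_in−Q_out)) = 74.5 × (725/1637.2)^(1.8175) = 16.951 g.
C = m/V = 16.951/1637.2 = 0.010353 g/L.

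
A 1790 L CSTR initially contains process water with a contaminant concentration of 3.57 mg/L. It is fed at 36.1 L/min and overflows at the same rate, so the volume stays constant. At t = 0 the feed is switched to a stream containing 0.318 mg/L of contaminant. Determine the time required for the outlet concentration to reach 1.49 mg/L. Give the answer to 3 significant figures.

Transient balance on the dissolved component: V dC/dt = Q(C_in − C), so τ = V/Q = 49.584 min.
C(t) = C_in + (C₀ − C_in) e^(−t/τ). Set C = 1.49 and solve for t:
e^(−t/τ) = (C − C_in)/(C₀ − C_in) = (1.49 − 0.318)/(3.57 − 0.318) = 0.36039
t = −τ ln(…) = 49.584 × 1.0206 = 50.604 min.

50.6 min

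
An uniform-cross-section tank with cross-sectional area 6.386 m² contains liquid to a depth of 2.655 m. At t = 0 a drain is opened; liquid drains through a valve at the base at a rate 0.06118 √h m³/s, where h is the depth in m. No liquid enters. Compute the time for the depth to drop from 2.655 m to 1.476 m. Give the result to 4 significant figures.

A dh/dt = −Q_out = −0.06118 √h.
∫ h^(−1/2) dh = −(0.06118/A) ∫ dt, giving 2√h = 2√h₀ − (0.06118/A) t.
t = 2A(√h₀ − √h)/0.06118 = 2·6.386·(√2.655 − √1.476)/0.06118
  = 12.7720 × (1.62942 − 1.21491) / 0.06118 = 86.5335 s.

86.53 s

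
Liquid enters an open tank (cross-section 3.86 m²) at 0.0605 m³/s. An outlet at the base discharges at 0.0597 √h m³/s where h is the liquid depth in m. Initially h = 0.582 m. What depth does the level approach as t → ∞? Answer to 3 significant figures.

1.03 m

Unsteady balance on liquid volume: A dh/dt = Q_in − 0.0597 √h. At steady state dh/dt = 0:
Q_in = 0.0597 √h_ss ⇒ √h_ss = 0.0605/0.0597 = 1.0134.
h_ss = 1.0134² = 1.0270 m. (Since h₀ = 0.582 m < h_ss, the level will rise toward this value.)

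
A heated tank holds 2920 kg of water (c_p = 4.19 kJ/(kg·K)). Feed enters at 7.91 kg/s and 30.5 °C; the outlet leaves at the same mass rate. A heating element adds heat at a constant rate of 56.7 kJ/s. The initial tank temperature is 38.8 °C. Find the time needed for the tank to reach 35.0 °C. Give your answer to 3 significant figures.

Heat balance on the well-mixed liquid: M c_p dT/dt = ṁ c_p (T_in − T) + 56.7.
τ = M/ṁ = 369.15 s; T_ss = T_in + Q̇/(ṁ c_p) = 32.211 °C.
T(t) = T_ss + (T₀ − T_ss) e^(−t/τ). Set T = 35.0:
e^(−t/τ) = (35.0 − 32.211)/(38.8 − 32.211) = 0.42330
t = −369.15 · ln(0.42330) = 317.35 s.

317 s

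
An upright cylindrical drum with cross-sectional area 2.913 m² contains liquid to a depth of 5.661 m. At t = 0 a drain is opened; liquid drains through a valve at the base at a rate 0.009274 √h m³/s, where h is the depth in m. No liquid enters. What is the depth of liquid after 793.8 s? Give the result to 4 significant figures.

Accumulation of liquid (constant cross-section A): A dh/dt = −0.009274 √h.
This is separable: 2 d(√h)/dt = −0.009274/A, so √h = √h₀ − (0.009274/(2A)) t.
√h = √5.661 − 0.009274·793.8/(2·2.913) = 2.37929 − 1.26359 = 1.11569.
h = 1.11569² = 1.24477 m.

1.245 m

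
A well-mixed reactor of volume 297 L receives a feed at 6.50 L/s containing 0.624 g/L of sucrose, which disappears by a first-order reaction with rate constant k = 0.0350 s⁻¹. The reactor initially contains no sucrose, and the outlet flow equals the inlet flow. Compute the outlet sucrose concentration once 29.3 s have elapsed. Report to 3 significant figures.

V dC/dt = Q(C_in − C) − k V C.
dC/dt = (Q/V) C_in − (Q/V + k) C; effective rate a = Q/V + k = 0.021886 + 0.0350 = 0.056886 s⁻¹.
C_ss = Q C_in/(Q + kV) = 0.24007 g/L; C(t) = C_ss + (C₀ − C_ss) e^(−a t).
C(29.3) = 0.24007 + (-0.24007)·e^(−0.056886·29.3) = 0.24007 + (-0.24007)·0.18886 = 0.19473 g/L.

0.195 g/L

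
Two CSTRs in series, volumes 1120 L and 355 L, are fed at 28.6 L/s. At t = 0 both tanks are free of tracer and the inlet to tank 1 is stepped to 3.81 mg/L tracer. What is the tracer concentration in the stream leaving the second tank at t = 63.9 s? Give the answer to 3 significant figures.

2.73 mg/L

Species balance on tank i: dCᵢ/dt = (Cᵢ₋₁ − Cᵢ)/τᵢ with τᵢ = Vᵢ/Q.
τ₁ = 1120/28.6 = 39.161 s; τ₂ = 355/28.6 = 12.413 s.
Solving the cascade with C₁(0)=C₂(0)=0 gives C₂(t) = C_in[1 − (τ₁ e^(−t/τ₁) − τ₂ e^(−t/τ₂))/(τ₁ − τ₂)].
At t = 63.9: e^(−t/τ₁) = 0.19559, e^(−t/τ₂) = 0.0058110.
C₂ = 3.81·[1 − (39.161·0.19559 − 12.413·0.0058110)/(26.748)] = 3.81·0.71634 = 2.7293 mg/L.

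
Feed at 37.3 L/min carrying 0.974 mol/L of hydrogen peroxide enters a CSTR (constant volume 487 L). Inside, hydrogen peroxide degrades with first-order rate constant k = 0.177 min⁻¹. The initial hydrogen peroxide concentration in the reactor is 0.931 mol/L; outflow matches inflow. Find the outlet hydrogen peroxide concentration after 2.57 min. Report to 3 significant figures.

0.626 mol/L

V dC/dt = Q(C_in − C) − k V C.
This is linear with rate a = Q/V + k = 0.25359 min⁻¹.
C_ss = Q C_in/(Q + kV) = 0.29417 mol/L; C(t) = C_ss + (C₀ − C_ss) e^(−a t).
C(2.57) = 0.29417 + (0.63683)·e^(−0.25359·2.57) = 0.29417 + (0.63683)·0.52114 = 0.62605 mol/L.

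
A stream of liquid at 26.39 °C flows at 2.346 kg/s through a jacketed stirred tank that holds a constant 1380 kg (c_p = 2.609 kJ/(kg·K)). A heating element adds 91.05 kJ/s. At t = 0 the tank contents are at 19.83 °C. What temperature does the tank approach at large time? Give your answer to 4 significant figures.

M c_p dT/dt = ṁ c_p (T_in − T) + Q̇.
At steady state dT/dt = 0 ⇒ T_ss = T_in + Q̇/(ṁ c_p) = 26.39 + 91.05/(2.346·2.609) = 41.2657 °C.

41.27 °C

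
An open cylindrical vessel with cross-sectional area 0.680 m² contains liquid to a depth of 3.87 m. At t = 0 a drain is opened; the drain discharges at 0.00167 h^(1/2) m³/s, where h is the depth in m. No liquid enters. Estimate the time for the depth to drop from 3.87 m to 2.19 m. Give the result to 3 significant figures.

Volume balance on the tank: A dh/dt = −0.00167 √h.
Separate and integrate: 2(√h − √h₀) = −(0.00167/A) t.
t = 2A(√h₀ − √h)/0.00167 = 2·0.680·(√3.87 − √2.19)/0.00167
  = 1.3600 × (1.9672 − 1.4799) / 0.00167 = 396.90 s.

397 s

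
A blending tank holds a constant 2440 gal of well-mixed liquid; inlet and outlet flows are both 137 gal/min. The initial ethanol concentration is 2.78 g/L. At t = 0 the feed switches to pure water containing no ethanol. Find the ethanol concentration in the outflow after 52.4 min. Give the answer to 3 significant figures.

0.147 g/L

Accumulation = in − out for the solute gives V dC/dt = Q(C_in − C).
Rewrite as dC/dt + C/τ = C_in/τ, τ = V/Q = 17.810 min.
Integrating: C(t) = C_in + (C₀ − C_in) e^(−t/τ).
C(52.4) = 0 + (2.78 − 0)·e^(−52.4/17.810) = 0 + (2.7800)·0.052753 = 0.14665 g/L.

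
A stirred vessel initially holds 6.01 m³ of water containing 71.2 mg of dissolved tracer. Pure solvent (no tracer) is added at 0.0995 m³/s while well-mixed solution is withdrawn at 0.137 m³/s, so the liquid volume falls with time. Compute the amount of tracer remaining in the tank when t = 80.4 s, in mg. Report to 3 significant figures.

5.59 mg

Total volume: dV/dt = Q_in − Q_out = -0.037500 m³/s, so V(t) = 6.01 − 0.037500 t and V(80.4) = 2.9950 m³.
No tracer enters, so dm/dt = −Q_out · (m/V).
dm/m = −Q_out dt/(V₀ − 0.037500 t); integrating gives ln(m/m₀) = −(Q_out/(Q_in−Q_out)) ln(V/V₀).
m = m₀ (V₀/V)^(Q_out/(Q_in−Q_out)) = 71.2 × (6.01/2.9950)^(-3.6533) = 5.5902 mg.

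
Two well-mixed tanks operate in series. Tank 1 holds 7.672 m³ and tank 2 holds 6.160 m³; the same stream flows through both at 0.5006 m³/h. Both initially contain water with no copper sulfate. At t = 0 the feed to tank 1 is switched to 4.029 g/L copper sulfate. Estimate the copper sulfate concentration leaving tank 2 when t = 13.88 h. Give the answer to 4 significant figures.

Each tank obeys Vᵢ dCᵢ/dt = Q(Cᵢ₋₁ − Cᵢ), so τᵢ = Vᵢ/Q.
τ₁ = 7.672/0.5006 = 15.3256 h; τ₂ = 6.160/0.5006 = 12.3052 h.
Tank 1: C₁ = C_in(1 − e^(−t/τ₁)). Tank 2 (τ₁ ≠ τ₂): C₂ = C_in[1 − (τ₁ e^(−t/τ₁) − τ₂ e^(−t/τ₂))/(τ₁ − τ₂)].
At t = 13.88: e^(−t/τ₁) = 0.404269, e^(−t/τ₂) = 0.323688.
C₂ = 4.029·[1 − (15.3256·0.404269 − 12.3052·0.323688)/(3.02038)] = 4.029·0.267435 = 1.07750 g/L.

1.077 g/L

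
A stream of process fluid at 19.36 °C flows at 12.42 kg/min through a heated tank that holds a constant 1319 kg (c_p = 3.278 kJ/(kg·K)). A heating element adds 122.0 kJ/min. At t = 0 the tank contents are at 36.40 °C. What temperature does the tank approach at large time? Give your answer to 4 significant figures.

Unsteady energy balance on the tank contents: M c_p dT/dt = ṁ c_p (T_in − T) + 122.0.
At steady state dT/dt = 0 ⇒ T_ss = T_in + Q̇/(ṁ c_p) = 19.36 + 122.0/(12.42·3.278) = 22.3566 °C.

22.36 °C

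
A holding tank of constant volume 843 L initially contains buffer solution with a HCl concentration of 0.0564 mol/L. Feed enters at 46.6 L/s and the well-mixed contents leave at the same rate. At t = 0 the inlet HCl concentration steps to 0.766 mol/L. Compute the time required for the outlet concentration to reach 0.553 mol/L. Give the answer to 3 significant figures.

21.8 s

Species balance: V dC/dt = Q(C_in − C) ⇒ τ = V/Q = 18.090 s.
C(t) = C_in + (C₀ − C_in) e^(−t/τ). Set C = 0.553 and solve for t:
e^(−t/τ) = (C − C_in)/(C₀ − C_in) = (0.553 − 0.766)/(0.0564 − 0.766) = 0.30017
t = −τ ln(…) = 18.090 × 1.2034 = 21.770 s.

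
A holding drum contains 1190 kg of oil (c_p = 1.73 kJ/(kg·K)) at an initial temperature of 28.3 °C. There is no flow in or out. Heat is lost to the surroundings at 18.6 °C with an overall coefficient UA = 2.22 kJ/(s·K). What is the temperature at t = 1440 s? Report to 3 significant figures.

M c_p dT/dt = −UA(T − T_amb).
dT/dt = (T_ss − T)/τ with T_ss = T_amb = 18.600 °C, τ = M c_p/UA = 1190·1.73/2.22 = 927.34 s.
Integrating: T(t) = T_ss + (T₀ − T_ss) e^(−t/τ).
T(1440) = 18.600 + (9.7000)·0.21165 = 20.653 °C.

20.7 °C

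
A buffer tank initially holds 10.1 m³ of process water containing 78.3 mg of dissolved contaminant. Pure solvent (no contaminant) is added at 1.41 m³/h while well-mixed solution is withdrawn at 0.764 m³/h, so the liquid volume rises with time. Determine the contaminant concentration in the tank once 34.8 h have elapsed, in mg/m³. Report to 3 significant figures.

0.602 mg/m³

Let m(t) be the amount of contaminant. Volume: V(t) = V₀ + (Q_in − Q_out) t = 10.1 + 0.64600 t; V(34.8) = 32.581 m³.
No contaminant enters, so dm/dt = −Q_out · (m/V).
dm/m = −Q_out dt/(V₀ + 0.64600 t); integrating gives ln(m/m₀) = −(Q_out/(Q_in−Q_out)) ln(V/V₀).
m = m₀ (V₀/V)^(Q_out/(Q_in−Q_out)) = 78.3 × (10.1/32.581)^(1.1827) = 19.598 mg.
C = m/V = 19.598/32.581 = 0.60152 mg/m³.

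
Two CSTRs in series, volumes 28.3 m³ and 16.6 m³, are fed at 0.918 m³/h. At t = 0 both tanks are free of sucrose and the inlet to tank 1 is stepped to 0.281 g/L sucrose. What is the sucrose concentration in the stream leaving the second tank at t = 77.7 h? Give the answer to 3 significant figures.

0.232 g/L

Species balance on tank i: dCᵢ/dt = (Cᵢ₋₁ − Cᵢ)/τᵢ with τᵢ = Vᵢ/Q.
τ₁ = 28.3/0.918 = 30.828 h; τ₂ = 16.6/0.918 = 18.083 h.
Solving the cascade with C₁(0)=C₂(0)=0 gives C₂(t) = C_in[1 − (τ₁ e^(−t/τ₁) − τ₂ e^(−t/τ₂))/(τ₁ − τ₂)].
At t = 77.7: e^(−t/τ₁) = 0.080424, e^(−t/τ₂) = 0.013611.
C₂ = 0.281·[1 − (30.828·0.080424 − 18.083·0.013611)/(12.745)] = 0.281·0.82478 = 0.23176 g/L.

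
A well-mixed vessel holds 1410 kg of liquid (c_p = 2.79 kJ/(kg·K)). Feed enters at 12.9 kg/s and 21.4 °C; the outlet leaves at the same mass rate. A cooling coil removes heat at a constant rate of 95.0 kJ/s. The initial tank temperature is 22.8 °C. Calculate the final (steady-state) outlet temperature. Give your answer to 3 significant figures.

Unsteady energy balance on the tank contents: M c_p dT/dt = ṁ c_p (T_in − T) − 95.0.
At steady state dT/dt = 0 ⇒ T_ss = T_in − Q̇/(ṁ c_p) = 21.4 − 95.0/(12.9·2.79) = 18.760 °C.

18.8 °C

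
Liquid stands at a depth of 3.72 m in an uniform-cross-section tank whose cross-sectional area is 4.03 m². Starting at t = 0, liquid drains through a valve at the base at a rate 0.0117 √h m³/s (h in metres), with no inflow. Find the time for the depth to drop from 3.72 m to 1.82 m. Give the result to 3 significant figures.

399 s

With no inflow, A dh/dt = −0.0117 √h.
Separate and integrate: 2(√h − √h₀) = −(0.0117/A) t.
t = 2A(√h₀ − √h)/0.0117 = 2·4.03·(√3.72 − √1.82)/0.0117
  = 8.0600 × (1.9287 − 1.3491) / 0.0117 = 399.32 s.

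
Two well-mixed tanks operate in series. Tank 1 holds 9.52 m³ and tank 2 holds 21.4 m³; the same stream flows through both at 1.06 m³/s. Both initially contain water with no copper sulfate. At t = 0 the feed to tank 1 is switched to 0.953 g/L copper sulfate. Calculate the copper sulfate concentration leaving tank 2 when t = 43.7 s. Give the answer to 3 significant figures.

0.762 g/L

Species balance on tank i: dCᵢ/dt = (Cᵢ₋₁ − Cᵢ)/τᵢ with τᵢ = Vᵢ/Q.
τ₁ = 9.52/1.06 = 8.9811 s; τ₂ = 21.4/1.06 = 20.189 s.
Solving the cascade with C₁(0)=C₂(0)=0 gives C₂(t) = C_in[1 − (τ₁ e^(−t/τ₁) − τ₂ e^(−t/τ₂))/(τ₁ − τ₂)].
At t = 43.7: e^(−t/τ₁) = 0.0077060, e^(−t/τ₂) = 0.11480.
C₂ = 0.953·[1 − (8.9811·0.0077060 − 20.189·0.11480)/(-11.208)] = 0.953·0.79938 = 0.76181 g/L.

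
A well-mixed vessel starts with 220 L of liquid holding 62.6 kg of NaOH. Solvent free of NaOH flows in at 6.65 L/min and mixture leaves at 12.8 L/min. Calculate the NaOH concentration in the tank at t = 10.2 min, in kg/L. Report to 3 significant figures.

0.198 kg/L

Total volume: dV/dt = Q_in − Q_out = -6.1500 L/min, so V(t) = 220 − 6.1500 t and V(10.2) = 157.27 L.
Solute balance: dm/dt = 0 − Q_out C = −Q_out m/V(t).
Separate: dm/m = −Q_out dt/V(t) ⇒ ln(m/m₀) = −(Q_out/(Q_in−Q_out)) ln(V/V₀).
m = m₀ (V₀/V)^(Q_out/(Q_in−Q_out)) = 62.6 × (220/157.27)^(-2.0813) = 31.129 kg.
C = m/V = 31.129/157.27 = 0.19794 kg/L.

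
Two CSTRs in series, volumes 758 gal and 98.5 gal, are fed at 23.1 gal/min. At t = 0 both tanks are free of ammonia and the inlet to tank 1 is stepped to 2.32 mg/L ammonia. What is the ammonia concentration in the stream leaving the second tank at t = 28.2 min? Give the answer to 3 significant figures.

1.19 mg/L

Species balance on tank i: dCᵢ/dt = (Cᵢ₋₁ − Cᵢ)/τᵢ with τᵢ = Vᵢ/Q.
τ₁ = 758/23.1 = 32.814 min; τ₂ = 98.5/23.1 = 4.2641 min.
Tank 1: C₁ = C_in(1 − e^(−t/τ₁)). Tank 2 (τ₁ ≠ τ₂): C₂ = C_in[1 − (τ₁ e^(−t/τ₁) − τ₂ e^(−t/τ₂))/(τ₁ − τ₂)].
At t = 28.2: e^(−t/τ₁) = 0.42342, e^(−t/τ₂) = 0.0013423.
C₂ = 2.32·[1 − (32.814·0.42342 − 4.2641·0.0013423)/(28.550)] = 2.32·0.51354 = 1.1914 mg/L.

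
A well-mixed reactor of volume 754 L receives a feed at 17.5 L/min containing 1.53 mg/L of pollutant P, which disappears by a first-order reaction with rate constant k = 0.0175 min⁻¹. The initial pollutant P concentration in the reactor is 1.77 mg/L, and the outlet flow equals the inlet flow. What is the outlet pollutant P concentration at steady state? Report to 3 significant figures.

Species balance: V dC/dt = Q C_in − Q C − k V C.
Steady state (dC/dt = 0): C_ss = Q C_in/(Q + kV) = C_in/(1 + kV/Q).
C_ss = 17.5·1.53/(17.5 + 0.0175·754) = 26.775/30.695 = 0.87229 mg/L.

0.872 mg/L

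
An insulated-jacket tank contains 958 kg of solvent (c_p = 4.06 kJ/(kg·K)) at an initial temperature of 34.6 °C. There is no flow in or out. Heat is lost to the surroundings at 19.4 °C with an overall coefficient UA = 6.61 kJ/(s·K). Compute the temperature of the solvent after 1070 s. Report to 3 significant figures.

M c_p dT/dt = −UA(T − T_amb).
dT/dt = (T_ss − T)/τ with T_ss = T_amb = 19.400 °C, τ = M c_p/UA = 958·4.06/6.61 = 588.42 s.
Solution: T(t) = T_ss + (T₀ − T_ss) e^(−t/τ).
T(1070) = 19.400 + (15.200)·0.16228 = 21.867 °C.

21.9 °C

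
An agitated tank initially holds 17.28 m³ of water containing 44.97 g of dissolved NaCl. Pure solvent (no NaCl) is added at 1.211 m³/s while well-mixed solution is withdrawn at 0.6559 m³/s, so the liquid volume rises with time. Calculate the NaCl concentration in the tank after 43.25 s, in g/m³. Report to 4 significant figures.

0.3892 g/m³

Let m(t) be the amount of NaCl. Volume: V(t) = V₀ + (Q_in − Q_out) t = 17.28 + 0.555100 t; V(43.25) = 41.2881 m³.
No NaCl enters, so dm/dt = −Q_out · (m/V).
Separate: dm/m = −Q_out dt/V(t) ⇒ ln(m/m₀) = −(Q_out/(Q_in−Q_out)) ln(V/V₀).
m = m₀ (V₀/V)^(Q_out/(Q_in−Q_out)) = 44.97 × (17.28/41.2881)^(1.18159) = 16.0676 g.
C = m/V = 16.0676/41.2881 = 0.389158 g/m³.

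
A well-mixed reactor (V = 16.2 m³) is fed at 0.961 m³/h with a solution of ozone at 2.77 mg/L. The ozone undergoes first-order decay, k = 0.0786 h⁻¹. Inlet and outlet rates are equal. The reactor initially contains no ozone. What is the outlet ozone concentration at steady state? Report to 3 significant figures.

1.19 mg/L

Accumulation = in − out − consumed: V dC/dt = Q C_in − Q C − k V C.
At steady state: 0 = Q C_in − (Q + kV) C_ss, so C_ss = Q C_in/(Q + kV).
C_ss = 0.961·2.77/(0.961 + 0.0786·16.2) = 2.6620/2.2343 = 1.1914 mg/L.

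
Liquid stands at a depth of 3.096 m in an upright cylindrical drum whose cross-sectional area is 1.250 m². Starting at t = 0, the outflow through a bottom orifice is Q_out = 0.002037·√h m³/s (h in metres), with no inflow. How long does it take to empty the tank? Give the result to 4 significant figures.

2159 s

Accumulation of liquid (constant cross-section A): A dh/dt = −0.002037 √h.
This is separable: 2 d(√h)/dt = −0.002037/A, so √h = √h₀ − (0.002037/(2A)) t.
Set h = 0: 2√h₀ = (0.002037/A) t_empty ⇒ t_empty = 2A√h₀/0.002037.
t_empty = 2·1.250·√3.096/0.002037 = 2.50000·1.75955/0.002037 = 2159.48 s.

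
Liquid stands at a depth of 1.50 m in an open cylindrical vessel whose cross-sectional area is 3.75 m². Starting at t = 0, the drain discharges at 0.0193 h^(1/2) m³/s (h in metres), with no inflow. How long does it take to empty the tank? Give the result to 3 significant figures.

476 s

Mass balance (ρ constant): A dh/dt = −0.0193 √h.
This is separable: 2 d(√h)/dt = −0.0193/A, so √h = √h₀ − (0.0193/(2A)) t.
Set h = 0: 2√h₀ = (0.0193/A) t_empty ⇒ t_empty = 2A√h₀/0.0193.
t_empty = 2·3.75·√1.50/0.0193 = 7.5000·1.2247/0.0193 = 475.94 s.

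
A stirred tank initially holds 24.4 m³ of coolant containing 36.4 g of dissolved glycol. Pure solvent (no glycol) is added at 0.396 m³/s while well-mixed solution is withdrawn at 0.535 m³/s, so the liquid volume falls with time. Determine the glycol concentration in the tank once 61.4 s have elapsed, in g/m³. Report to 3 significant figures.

Let m(t) be the amount of glycol. Volume: V(t) = V₀ + (Q_in − Q_out) t = 24.4 − 0.13900 t; V(61.4) = 15.865 m³.
Species balance (pure solvent in): dm/dt = −Q_out · m/V(t).
dm/m = −Q_out dt/(V₀ − 0.13900 t); integrating gives ln(m/m₀) = −(Q_out/(Q_in−Q_out)) ln(V/V₀).
m = m₀ (V₀/V)^(Q_out/(Q_in−Q_out)) = 36.4 × (24.4/15.865)^(-3.8489) = 6.9437 g.
C = m/V = 6.9437/15.865 = 0.43766 g/m³.

0.438 g/m³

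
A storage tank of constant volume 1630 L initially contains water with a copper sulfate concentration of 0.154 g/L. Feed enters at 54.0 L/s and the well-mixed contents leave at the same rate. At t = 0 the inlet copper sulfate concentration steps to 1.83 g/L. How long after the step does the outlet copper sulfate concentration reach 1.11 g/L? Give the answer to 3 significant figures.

Species balance: V dC/dt = Q(C_in − C) ⇒ τ = V/Q = 30.185 s.
C(t) = C_in + (C₀ − C_in) e^(−t/τ). Set C = 1.11 and solve for t:
e^(−t/τ) = (C − C_in)/(C₀ − C_in) = (1.11 − 1.83)/(0.154 − 1.83) = 0.42959
t = −τ ln(…) = 30.185 × 0.84491 = 25.504 s.

25.5 s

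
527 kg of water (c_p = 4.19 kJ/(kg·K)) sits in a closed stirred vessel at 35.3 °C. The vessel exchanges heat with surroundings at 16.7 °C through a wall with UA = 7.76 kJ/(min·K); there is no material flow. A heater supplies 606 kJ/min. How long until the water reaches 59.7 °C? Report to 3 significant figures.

First-law balance (no shaft work): M c_p dT/dt = −UA(T − T_amb) + Q̇.
τ = M c_p/UA = 284.55 min; T_ss = T_amb + Q̇/UA = 16.7 + 606/7.76 = 94.793 °C.
T(t) = T_ss + (T₀ − T_ss)e^(−t/τ); set T = 59.7:
t = −τ ln[(T − T_ss)/(T₀ − T_ss)] = −284.55 · ln(0.58987) = 150.20 min.

150 min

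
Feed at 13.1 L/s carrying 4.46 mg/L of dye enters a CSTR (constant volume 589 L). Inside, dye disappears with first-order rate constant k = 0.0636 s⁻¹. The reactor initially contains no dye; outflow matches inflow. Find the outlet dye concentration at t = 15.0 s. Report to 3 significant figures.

0.837 mg/L

V dC/dt = Q(C_in − C) − k V C.
This is linear with rate a = Q/V + k = 0.085841 s⁻¹.
C_ss = Q C_in/(Q + kV) = 1.1556 mg/L; C(t) = C_ss + (C₀ − C_ss) e^(−a t).
C(15.0) = 1.1556 + (-1.1556)·e^(−0.085841·15.0) = 1.1556 + (-1.1556)·0.27593 = 0.83672 mg/L.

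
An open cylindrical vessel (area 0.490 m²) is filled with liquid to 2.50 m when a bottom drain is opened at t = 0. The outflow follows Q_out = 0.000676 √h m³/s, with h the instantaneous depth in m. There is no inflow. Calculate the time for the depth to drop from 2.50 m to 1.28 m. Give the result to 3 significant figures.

Mass balance (ρ constant): A dh/dt = −0.000676 √h.
This is separable: 2 d(√h)/dt = −0.000676/A, so √h = √h₀ − (0.000676/(2A)) t.
t = 2A(√h₀ − √h)/0.000676 = 2·0.490·(√2.50 − √1.28)/0.000676
  = 0.98000 × (1.5811 − 1.1314) / 0.000676 = 652.03 s.

652 s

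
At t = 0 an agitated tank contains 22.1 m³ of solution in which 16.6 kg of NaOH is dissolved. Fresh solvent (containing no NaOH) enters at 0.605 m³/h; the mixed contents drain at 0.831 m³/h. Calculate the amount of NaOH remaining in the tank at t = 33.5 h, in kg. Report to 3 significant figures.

3.55 kg

Let m(t) be the amount of NaOH. Volume: V(t) = V₀ + (Q_in − Q_out) t = 22.1 − 0.22600 t; V(33.5) = 14.529 m³.
Solute balance: dm/dt = 0 − Q_out C = −Q_out m/V(t).
Separate: dm/m = −Q_out dt/V(t) ⇒ ln(m/m₀) = −(Q_out/(Q_in−Q_out)) ln(V/V₀).
m = m₀ (V₀/V)^(Q_out/(Q_in−Q_out)) = 16.6 × (22.1/14.529)^(-3.6770) = 3.5507 kg.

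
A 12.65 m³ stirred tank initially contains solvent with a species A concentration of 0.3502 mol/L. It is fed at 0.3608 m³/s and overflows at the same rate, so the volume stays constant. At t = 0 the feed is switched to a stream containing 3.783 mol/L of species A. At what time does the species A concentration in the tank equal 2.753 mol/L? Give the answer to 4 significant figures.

42.21 s

Unsteady species balance (constant V, well mixed): V dC/dt = Q(C_in − C), so τ = V/Q = 35.0610 s.
C(t) = C_in + (C₀ − C_in) e^(−t/τ). Set C = 2.753 and solve for t:
e^(−t/τ) = (C − C_in)/(C₀ − C_in) = (2.753 − 3.783)/(0.3502 − 3.783) = 0.300047
t = −τ ln(…) = 35.0610 × 1.20382 = 42.2070 s.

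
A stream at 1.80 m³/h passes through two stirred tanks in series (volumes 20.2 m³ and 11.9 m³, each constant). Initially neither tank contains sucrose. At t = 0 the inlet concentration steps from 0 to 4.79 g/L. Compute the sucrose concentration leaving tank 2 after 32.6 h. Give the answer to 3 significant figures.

4.20 g/L

Time constants: τᵢ = Vᵢ/Q for each well-mixed tank.
τ₁ = 20.2/1.80 = 11.222 h; τ₂ = 11.9/1.80 = 6.6111 h.
Tank 1: C₁ = C_in(1 − e^(−t/τ₁)). Tank 2 (τ₁ ≠ τ₂): C₂ = C_in[1 − (τ₁ e^(−t/τ₁) − τ₂ e^(−t/τ₂))/(τ₁ − τ₂)].
At t = 32.6: e^(−t/τ₁) = 0.054752, e^(−t/τ₂) = 0.0072186.
C₂ = 4.79·[1 − (11.222·0.054752 − 6.6111·0.0072186)/(4.6111)] = 4.79·0.87710 = 4.2013 g/L.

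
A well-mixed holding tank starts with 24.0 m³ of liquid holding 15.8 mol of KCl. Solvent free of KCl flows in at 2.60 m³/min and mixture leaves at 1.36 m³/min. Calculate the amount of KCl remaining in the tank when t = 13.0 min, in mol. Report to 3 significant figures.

8.99 mol

Let m(t) be the amount of KCl. Volume: V(t) = V₀ + (Q_in − Q_out) t = 24.0 + 1.2400 t; V(13.0) = 40.120 m³.
No KCl enters, so dm/dt = −Q_out · (m/V).
dm/m = −Q_out dt/(V₀ + 1.2400 t); integrating gives ln(m/m₀) = −(Q_out/(Q_in−Q_out)) ln(V/V₀).
m = m₀ (V₀/V)^(Q_out/(Q_in−Q_out)) = 15.8 × (24.0/40.120)^(1.0968) = 8.9932 mol.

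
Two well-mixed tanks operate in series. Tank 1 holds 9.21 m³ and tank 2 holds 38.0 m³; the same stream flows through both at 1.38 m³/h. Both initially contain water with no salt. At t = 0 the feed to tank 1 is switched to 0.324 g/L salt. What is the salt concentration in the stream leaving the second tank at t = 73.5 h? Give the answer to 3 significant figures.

Each tank obeys Vᵢ dCᵢ/dt = Q(Cᵢ₋₁ − Cᵢ), so τᵢ = Vᵢ/Q.
τ₁ = 9.21/1.38 = 6.6739 h; τ₂ = 38.0/1.38 = 27.536 h.
Tank 1: C₁ = C_in(1 − e^(−t/τ₁)). Tank 2 (τ₁ ≠ τ₂): C₂ = C_in[1 − (τ₁ e^(−t/τ₁) − τ₂ e^(−t/τ₂))/(τ₁ − τ₂)].
At t = 73.5: e^(−t/τ₁) = 1.6486e-05, e^(−t/τ₂) = 0.069307.
C₂ = 0.324·[1 − (6.6739·1.6486e-05 − 27.536·0.069307)/(-20.862)] = 0.324·0.90853 = 0.29436 g/L.

0.294 g/L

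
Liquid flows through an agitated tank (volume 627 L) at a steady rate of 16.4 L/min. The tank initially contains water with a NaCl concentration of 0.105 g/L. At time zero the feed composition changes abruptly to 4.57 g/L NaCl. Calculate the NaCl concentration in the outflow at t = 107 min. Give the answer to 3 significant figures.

4.30 g/L

Unsteady species balance (constant V, well mixed): V dC/dt = Q(C_in − C).
Rewrite as dC/dt + C/τ = C_in/τ, τ = V/Q = 38.232 min.
This is linear first-order; C(t) = C_in + (C₀ − C_in) e^(−t/τ).
C(107) = 4.57 + (0.105 − 4.57)·e^(−107/38.232) = 4.57 + (-4.4650)·0.060888 = 4.2981 g/L.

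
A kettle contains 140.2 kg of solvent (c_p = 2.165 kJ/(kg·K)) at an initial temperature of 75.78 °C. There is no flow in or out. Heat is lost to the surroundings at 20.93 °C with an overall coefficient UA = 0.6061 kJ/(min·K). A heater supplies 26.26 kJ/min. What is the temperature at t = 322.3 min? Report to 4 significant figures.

Lumped-capacitance energy balance: M c_p dT/dt = UA(T_amb − T) + Q̇.
dT/dt = (T_ss − T)/τ with T_ss = T_amb + Q̇/UA = 20.93 + 26.26/0.6061 = 64.2562 °C, τ = M c_p/UA = 140.2·2.165/0.6061 = 500.797 min.
Solution: T(t) = T_ss + (T₀ − T_ss) e^(−t/τ).
T(322.3) = 64.2562 + (11.5238)·0.525411 = 70.3109 °C.

70.31 °C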